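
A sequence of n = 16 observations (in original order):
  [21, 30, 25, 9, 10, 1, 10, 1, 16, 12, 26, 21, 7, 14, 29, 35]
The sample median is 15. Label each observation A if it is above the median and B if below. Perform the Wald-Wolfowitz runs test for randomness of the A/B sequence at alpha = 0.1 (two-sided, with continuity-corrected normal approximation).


Step 1: Compute median = 15; label A = above, B = below.
Labels in order: AAABBBBBABAABBAA  (n_A = 8, n_B = 8)
Step 2: Count runs R = 7.
Step 3: Under H0 (random ordering), E[R] = 2*n_A*n_B/(n_A+n_B) + 1 = 2*8*8/16 + 1 = 9.0000.
        Var[R] = 2*n_A*n_B*(2*n_A*n_B - n_A - n_B) / ((n_A+n_B)^2 * (n_A+n_B-1)) = 14336/3840 = 3.7333.
        SD[R] = 1.9322.
Step 4: Continuity-corrected z = (R + 0.5 - E[R]) / SD[R] = (7 + 0.5 - 9.0000) / 1.9322 = -0.7763.
Step 5: Two-sided p-value via normal approximation = 2*(1 - Phi(|z|)) = 0.437558.
Step 6: alpha = 0.1. fail to reject H0.

R = 7, z = -0.7763, p = 0.437558, fail to reject H0.


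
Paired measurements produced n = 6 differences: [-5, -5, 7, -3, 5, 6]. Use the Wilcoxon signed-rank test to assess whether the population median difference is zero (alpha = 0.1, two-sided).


Step 1: Drop any zero differences (none here) and take |d_i|.
|d| = [5, 5, 7, 3, 5, 6]
Step 2: Midrank |d_i| (ties get averaged ranks).
ranks: |5|->3, |5|->3, |7|->6, |3|->1, |5|->3, |6|->5
Step 3: Attach original signs; sum ranks with positive sign and with negative sign.
W+ = 6 + 3 + 5 = 14
W- = 3 + 3 + 1 = 7
(Check: W+ + W- = 21 should equal n(n+1)/2 = 21.)
Step 4: Test statistic W = min(W+, W-) = 7.
Step 5: Ties in |d|, so use the tie-corrected normal approximation.
        E[W] = n(n+1)/4 = 6*7/4 = 10.5.
        Tie groups: |d|=5 (t=3); sum(t^3 - t) = 24.
        Var[W] = n(n+1)(2n+1)/24 - sum(t^3-t)/48 = 546/24 - 24/48 = 22.25.
        z = (W - E[W]) / sqrt(Var[W]) = (7 - 10.5) / 4.7170 = -0.7420.
        Two-sided p = 2*Phi(z) = 0.458088.
Step 6: alpha = 0.1. fail to reject H0.

W+ = 14, W- = 7, W = min = 7, p = 0.458088, fail to reject H0.


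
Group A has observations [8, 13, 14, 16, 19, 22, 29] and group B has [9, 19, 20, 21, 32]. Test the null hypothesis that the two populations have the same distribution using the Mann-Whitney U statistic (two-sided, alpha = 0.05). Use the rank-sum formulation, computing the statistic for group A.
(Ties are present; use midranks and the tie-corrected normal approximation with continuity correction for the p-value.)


Step 1: Combine and sort all 12 observations; assign midranks.
sorted (value, group): (8,X), (9,Y), (13,X), (14,X), (16,X), (19,X), (19,Y), (20,Y), (21,Y), (22,X), (29,X), (32,Y)
ranks: 8->1, 9->2, 13->3, 14->4, 16->5, 19->6.5, 19->6.5, 20->8, 21->9, 22->10, 29->11, 32->12
Step 2: Rank sum for X: R1 = 1 + 3 + 4 + 5 + 6.5 + 10 + 11 = 40.5.
Step 3: U_X = R1 - n1(n1+1)/2 = 40.5 - 7*8/2 = 40.5 - 28 = 12.5.
       U_Y = n1*n2 - U_X = 35 - 12.5 = 22.5.
Step 4: Ties are present, so use the tie-corrected normal approximation (with continuity correction) for the p-value.
Step 5: p-value = 0.464120; compare to alpha = 0.05. fail to reject H0.

U_X = 12.5, p = 0.464120, fail to reject H0 at alpha = 0.05.


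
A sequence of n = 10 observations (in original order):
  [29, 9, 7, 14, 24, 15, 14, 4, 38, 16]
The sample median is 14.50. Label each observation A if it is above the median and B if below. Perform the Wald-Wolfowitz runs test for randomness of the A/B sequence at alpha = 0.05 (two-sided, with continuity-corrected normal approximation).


Step 1: Compute median = 14.50; label A = above, B = below.
Labels in order: ABBBAABBAA  (n_A = 5, n_B = 5)
Step 2: Count runs R = 5.
Step 3: Under H0 (random ordering), E[R] = 2*n_A*n_B/(n_A+n_B) + 1 = 2*5*5/10 + 1 = 6.0000.
        Var[R] = 2*n_A*n_B*(2*n_A*n_B - n_A - n_B) / ((n_A+n_B)^2 * (n_A+n_B-1)) = 2000/900 = 2.2222.
        SD[R] = 1.4907.
Step 4: Continuity-corrected z = (R + 0.5 - E[R]) / SD[R] = (5 + 0.5 - 6.0000) / 1.4907 = -0.3354.
Step 5: Two-sided p-value via normal approximation = 2*(1 - Phi(|z|)) = 0.737316.
Step 6: alpha = 0.05. fail to reject H0.

R = 5, z = -0.3354, p = 0.737316, fail to reject H0.


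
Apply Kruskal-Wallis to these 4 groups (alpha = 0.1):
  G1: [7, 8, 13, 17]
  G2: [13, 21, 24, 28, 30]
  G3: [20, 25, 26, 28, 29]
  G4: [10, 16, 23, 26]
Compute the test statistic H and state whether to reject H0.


Step 1: Combine all N = 18 observations and assign midranks.
sorted (value, group, rank): (7,G1,1), (8,G1,2), (10,G4,3), (13,G1,4.5), (13,G2,4.5), (16,G4,6), (17,G1,7), (20,G3,8), (21,G2,9), (23,G4,10), (24,G2,11), (25,G3,12), (26,G3,13.5), (26,G4,13.5), (28,G2,15.5), (28,G3,15.5), (29,G3,17), (30,G2,18)
Step 2: Sum ranks within each group.
R_1 = 14.5 (n_1 = 4)
R_2 = 58 (n_2 = 5)
R_3 = 66 (n_3 = 5)
R_4 = 32.5 (n_4 = 4)
Step 3: H = 12/(N(N+1)) * sum(R_i^2/n_i) - 3(N+1)
     = 12/(18*19) * (14.5^2/4 + 58^2/5 + 66^2/5 + 32.5^2/4) - 3*19
     = 0.035088 * 1860.62 - 57
     = 8.285088.
Step 4: Ties present; correction factor C = 1 - 18/(18^3 - 18) = 0.996904. Corrected H = 8.285088 / 0.996904 = 8.310818.
Step 5: Under H0, H ~ chi^2(3); p-value = 0.040006.
Step 6: alpha = 0.1. reject H0.

H = 8.3108, df = 3, p = 0.040006, reject H0.


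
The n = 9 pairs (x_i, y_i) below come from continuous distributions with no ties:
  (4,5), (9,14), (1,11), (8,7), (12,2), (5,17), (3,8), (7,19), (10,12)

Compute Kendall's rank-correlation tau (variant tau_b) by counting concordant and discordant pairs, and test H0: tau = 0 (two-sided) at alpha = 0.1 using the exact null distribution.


Step 1: Enumerate the 36 unordered pairs (i,j) with i<j and classify each by sign(x_j-x_i) * sign(y_j-y_i).
  (1,2):dx=+5,dy=+9->C; (1,3):dx=-3,dy=+6->D; (1,4):dx=+4,dy=+2->C; (1,5):dx=+8,dy=-3->D
  (1,6):dx=+1,dy=+12->C; (1,7):dx=-1,dy=+3->D; (1,8):dx=+3,dy=+14->C; (1,9):dx=+6,dy=+7->C
  (2,3):dx=-8,dy=-3->C; (2,4):dx=-1,dy=-7->C; (2,5):dx=+3,dy=-12->D; (2,6):dx=-4,dy=+3->D
  (2,7):dx=-6,dy=-6->C; (2,8):dx=-2,dy=+5->D; (2,9):dx=+1,dy=-2->D; (3,4):dx=+7,dy=-4->D
  (3,5):dx=+11,dy=-9->D; (3,6):dx=+4,dy=+6->C; (3,7):dx=+2,dy=-3->D; (3,8):dx=+6,dy=+8->C
  (3,9):dx=+9,dy=+1->C; (4,5):dx=+4,dy=-5->D; (4,6):dx=-3,dy=+10->D; (4,7):dx=-5,dy=+1->D
  (4,8):dx=-1,dy=+12->D; (4,9):dx=+2,dy=+5->C; (5,6):dx=-7,dy=+15->D; (5,7):dx=-9,dy=+6->D
  (5,8):dx=-5,dy=+17->D; (5,9):dx=-2,dy=+10->D; (6,7):dx=-2,dy=-9->C; (6,8):dx=+2,dy=+2->C
  (6,9):dx=+5,dy=-5->D; (7,8):dx=+4,dy=+11->C; (7,9):dx=+7,dy=+4->C; (8,9):dx=+3,dy=-7->D
Step 2: C = 16, D = 20, total pairs = 36.
Step 3: tau = (C - D)/(n(n-1)/2) = (16 - 20)/36 = -0.111111.
Step 4: Exact two-sided p-value (enumerate n! = 362880 permutations of y under H0): p = 0.761414.
Step 5: alpha = 0.1. fail to reject H0.

tau_b = -0.1111 (C=16, D=20), p = 0.761414, fail to reject H0.


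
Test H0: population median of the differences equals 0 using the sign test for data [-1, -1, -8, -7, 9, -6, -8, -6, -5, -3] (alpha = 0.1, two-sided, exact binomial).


Step 1: Discard zero differences. Original n = 10; n_eff = number of nonzero differences = 10.
Nonzero differences (with sign): -1, -1, -8, -7, +9, -6, -8, -6, -5, -3
Step 2: Count signs: positive = 1, negative = 9.
Step 3: Under H0: P(positive) = 0.5, so the number of positives S ~ Bin(10, 0.5).
Step 4: Two-sided exact p-value = sum of Bin(10,0.5) probabilities at or below the observed probability = 0.021484.
Step 5: alpha = 0.1. reject H0.

n_eff = 10, pos = 1, neg = 9, p = 0.021484, reject H0.


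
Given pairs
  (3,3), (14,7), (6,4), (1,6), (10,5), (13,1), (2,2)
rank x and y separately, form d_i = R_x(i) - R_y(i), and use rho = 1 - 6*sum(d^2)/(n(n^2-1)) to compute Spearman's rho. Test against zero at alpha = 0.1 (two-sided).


Step 1: Rank x and y separately (midranks; no ties here).
rank(x): 3->3, 14->7, 6->4, 1->1, 10->5, 13->6, 2->2
rank(y): 3->3, 7->7, 4->4, 6->6, 5->5, 1->1, 2->2
Step 2: d_i = R_x(i) - R_y(i); compute d_i^2.
  (3-3)^2=0, (7-7)^2=0, (4-4)^2=0, (1-6)^2=25, (5-5)^2=0, (6-1)^2=25, (2-2)^2=0
sum(d^2) = 50.
Step 3: rho = 1 - 6*50 / (7*(7^2 - 1)) = 1 - 300/336 = 0.107143.
Step 4: Under H0, t = rho * sqrt((n-2)/(1-rho^2)) = 0.2410 ~ t(5).
Step 5: Two-sided p-value from the t-distribution with 5 df = 0.819151.
Step 6: alpha = 0.1. fail to reject H0.

rho = 0.1071, p = 0.819151, fail to reject H0 at alpha = 0.1.


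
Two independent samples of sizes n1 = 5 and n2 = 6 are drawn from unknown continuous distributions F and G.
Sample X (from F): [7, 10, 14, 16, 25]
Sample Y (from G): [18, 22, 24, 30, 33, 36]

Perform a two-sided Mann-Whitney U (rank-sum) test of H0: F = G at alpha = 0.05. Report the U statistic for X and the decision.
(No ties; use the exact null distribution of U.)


Step 1: Combine and sort all 11 observations; assign midranks.
sorted (value, group): (7,X), (10,X), (14,X), (16,X), (18,Y), (22,Y), (24,Y), (25,X), (30,Y), (33,Y), (36,Y)
ranks: 7->1, 10->2, 14->3, 16->4, 18->5, 22->6, 24->7, 25->8, 30->9, 33->10, 36->11
Step 2: Rank sum for X: R1 = 1 + 2 + 3 + 4 + 8 = 18.
Step 3: U_X = R1 - n1(n1+1)/2 = 18 - 5*6/2 = 18 - 15 = 3.
       U_Y = n1*n2 - U_X = 30 - 3 = 27.
Step 4: No ties, so the exact null distribution of U (based on enumerating the C(11,5) = 462 equally likely rank assignments) gives the two-sided p-value.
Step 5: p-value = 0.030303; compare to alpha = 0.05. reject H0.

U_X = 3, p = 0.030303, reject H0 at alpha = 0.05.


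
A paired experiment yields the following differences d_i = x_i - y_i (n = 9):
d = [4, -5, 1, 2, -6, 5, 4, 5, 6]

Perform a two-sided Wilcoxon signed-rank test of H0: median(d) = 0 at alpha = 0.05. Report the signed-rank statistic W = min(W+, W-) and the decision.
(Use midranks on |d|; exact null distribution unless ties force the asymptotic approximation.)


Step 1: Drop any zero differences (none here) and take |d_i|.
|d| = [4, 5, 1, 2, 6, 5, 4, 5, 6]
Step 2: Midrank |d_i| (ties get averaged ranks).
ranks: |4|->3.5, |5|->6, |1|->1, |2|->2, |6|->8.5, |5|->6, |4|->3.5, |5|->6, |6|->8.5
Step 3: Attach original signs; sum ranks with positive sign and with negative sign.
W+ = 3.5 + 1 + 2 + 6 + 3.5 + 6 + 8.5 = 30.5
W- = 6 + 8.5 = 14.5
(Check: W+ + W- = 45 should equal n(n+1)/2 = 45.)
Step 4: Test statistic W = min(W+, W-) = 14.5.
Step 5: Ties in |d|, so use the tie-corrected normal approximation.
        E[W] = n(n+1)/4 = 9*10/4 = 22.5.
        Tie groups: |d|=4 (t=2), |d|=5 (t=3), |d|=6 (t=2); sum(t^3 - t) = 36.
        Var[W] = n(n+1)(2n+1)/24 - sum(t^3-t)/48 = 1710/24 - 36/48 = 70.5.
        z = (W - E[W]) / sqrt(Var[W]) = (14.5 - 22.5) / 8.3964 = -0.9528.
        Two-sided p = 2*Phi(z) = 0.340698.
Step 6: alpha = 0.05. fail to reject H0.

W+ = 30.5, W- = 14.5, W = min = 14.5, p = 0.340698, fail to reject H0.


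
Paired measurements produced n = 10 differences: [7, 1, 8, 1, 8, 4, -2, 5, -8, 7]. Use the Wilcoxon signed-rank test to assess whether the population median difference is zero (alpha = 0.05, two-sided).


Step 1: Drop any zero differences (none here) and take |d_i|.
|d| = [7, 1, 8, 1, 8, 4, 2, 5, 8, 7]
Step 2: Midrank |d_i| (ties get averaged ranks).
ranks: |7|->6.5, |1|->1.5, |8|->9, |1|->1.5, |8|->9, |4|->4, |2|->3, |5|->5, |8|->9, |7|->6.5
Step 3: Attach original signs; sum ranks with positive sign and with negative sign.
W+ = 6.5 + 1.5 + 9 + 1.5 + 9 + 4 + 5 + 6.5 = 43
W- = 3 + 9 = 12
(Check: W+ + W- = 55 should equal n(n+1)/2 = 55.)
Step 4: Test statistic W = min(W+, W-) = 12.
Step 5: Ties in |d|, so use the tie-corrected normal approximation.
        E[W] = n(n+1)/4 = 10*11/4 = 27.5.
        Tie groups: |d|=1 (t=2), |d|=7 (t=2), |d|=8 (t=3); sum(t^3 - t) = 36.
        Var[W] = n(n+1)(2n+1)/24 - sum(t^3-t)/48 = 2310/24 - 36/48 = 95.5.
        z = (W - E[W]) / sqrt(Var[W]) = (12 - 27.5) / 9.7724 = -1.5861.
        Two-sided p = 2*Phi(z) = 0.112717.
Step 6: alpha = 0.05. fail to reject H0.

W+ = 43, W- = 12, W = min = 12, p = 0.112717, fail to reject H0.


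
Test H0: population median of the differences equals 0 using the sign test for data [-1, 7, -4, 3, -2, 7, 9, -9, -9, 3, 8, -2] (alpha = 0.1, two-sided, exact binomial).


Step 1: Discard zero differences. Original n = 12; n_eff = number of nonzero differences = 12.
Nonzero differences (with sign): -1, +7, -4, +3, -2, +7, +9, -9, -9, +3, +8, -2
Step 2: Count signs: positive = 6, negative = 6.
Step 3: Under H0: P(positive) = 0.5, so the number of positives S ~ Bin(12, 0.5).
Step 4: Two-sided exact p-value = sum of Bin(12,0.5) probabilities at or below the observed probability = 1.000000.
Step 5: alpha = 0.1. fail to reject H0.

n_eff = 12, pos = 6, neg = 6, p = 1.000000, fail to reject H0.


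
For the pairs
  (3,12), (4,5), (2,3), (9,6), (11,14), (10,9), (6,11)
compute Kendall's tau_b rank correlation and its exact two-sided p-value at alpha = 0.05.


Step 1: Enumerate the 21 unordered pairs (i,j) with i<j and classify each by sign(x_j-x_i) * sign(y_j-y_i).
  (1,2):dx=+1,dy=-7->D; (1,3):dx=-1,dy=-9->C; (1,4):dx=+6,dy=-6->D; (1,5):dx=+8,dy=+2->C
  (1,6):dx=+7,dy=-3->D; (1,7):dx=+3,dy=-1->D; (2,3):dx=-2,dy=-2->C; (2,4):dx=+5,dy=+1->C
  (2,5):dx=+7,dy=+9->C; (2,6):dx=+6,dy=+4->C; (2,7):dx=+2,dy=+6->C; (3,4):dx=+7,dy=+3->C
  (3,5):dx=+9,dy=+11->C; (3,6):dx=+8,dy=+6->C; (3,7):dx=+4,dy=+8->C; (4,5):dx=+2,dy=+8->C
  (4,6):dx=+1,dy=+3->C; (4,7):dx=-3,dy=+5->D; (5,6):dx=-1,dy=-5->C; (5,7):dx=-5,dy=-3->C
  (6,7):dx=-4,dy=+2->D
Step 2: C = 15, D = 6, total pairs = 21.
Step 3: tau = (C - D)/(n(n-1)/2) = (15 - 6)/21 = 0.428571.
Step 4: Exact two-sided p-value (enumerate n! = 5040 permutations of y under H0): p = 0.238889.
Step 5: alpha = 0.05. fail to reject H0.

tau_b = 0.4286 (C=15, D=6), p = 0.238889, fail to reject H0.


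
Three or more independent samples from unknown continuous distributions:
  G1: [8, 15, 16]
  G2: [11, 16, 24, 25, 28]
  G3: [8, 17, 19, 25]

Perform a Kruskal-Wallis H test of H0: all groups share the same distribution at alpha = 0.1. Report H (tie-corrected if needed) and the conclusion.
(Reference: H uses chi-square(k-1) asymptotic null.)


Step 1: Combine all N = 12 observations and assign midranks.
sorted (value, group, rank): (8,G1,1.5), (8,G3,1.5), (11,G2,3), (15,G1,4), (16,G1,5.5), (16,G2,5.5), (17,G3,7), (19,G3,8), (24,G2,9), (25,G2,10.5), (25,G3,10.5), (28,G2,12)
Step 2: Sum ranks within each group.
R_1 = 11 (n_1 = 3)
R_2 = 40 (n_2 = 5)
R_3 = 27 (n_3 = 4)
Step 3: H = 12/(N(N+1)) * sum(R_i^2/n_i) - 3(N+1)
     = 12/(12*13) * (11^2/3 + 40^2/5 + 27^2/4) - 3*13
     = 0.076923 * 542.583 - 39
     = 2.737179.
Step 4: Ties present; correction factor C = 1 - 18/(12^3 - 12) = 0.989510. Corrected H = 2.737179 / 0.989510 = 2.766196.
Step 5: Under H0, H ~ chi^2(2); p-value = 0.250800.
Step 6: alpha = 0.1. fail to reject H0.

H = 2.7662, df = 2, p = 0.250800, fail to reject H0.


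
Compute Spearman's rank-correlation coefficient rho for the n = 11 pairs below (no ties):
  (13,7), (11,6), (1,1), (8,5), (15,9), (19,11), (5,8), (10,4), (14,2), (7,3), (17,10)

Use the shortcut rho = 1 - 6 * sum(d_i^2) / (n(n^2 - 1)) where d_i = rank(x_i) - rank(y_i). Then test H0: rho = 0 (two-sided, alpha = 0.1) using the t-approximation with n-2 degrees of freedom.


Step 1: Rank x and y separately (midranks; no ties here).
rank(x): 13->7, 11->6, 1->1, 8->4, 15->9, 19->11, 5->2, 10->5, 14->8, 7->3, 17->10
rank(y): 7->7, 6->6, 1->1, 5->5, 9->9, 11->11, 8->8, 4->4, 2->2, 3->3, 10->10
Step 2: d_i = R_x(i) - R_y(i); compute d_i^2.
  (7-7)^2=0, (6-6)^2=0, (1-1)^2=0, (4-5)^2=1, (9-9)^2=0, (11-11)^2=0, (2-8)^2=36, (5-4)^2=1, (8-2)^2=36, (3-3)^2=0, (10-10)^2=0
sum(d^2) = 74.
Step 3: rho = 1 - 6*74 / (11*(11^2 - 1)) = 1 - 444/1320 = 0.663636.
Step 4: Under H0, t = rho * sqrt((n-2)/(1-rho^2)) = 2.6614 ~ t(9).
Step 5: Two-sided p-value from the t-distribution with 9 df = 0.025984.
Step 6: alpha = 0.1. reject H0.

rho = 0.6636, p = 0.025984, reject H0 at alpha = 0.1.


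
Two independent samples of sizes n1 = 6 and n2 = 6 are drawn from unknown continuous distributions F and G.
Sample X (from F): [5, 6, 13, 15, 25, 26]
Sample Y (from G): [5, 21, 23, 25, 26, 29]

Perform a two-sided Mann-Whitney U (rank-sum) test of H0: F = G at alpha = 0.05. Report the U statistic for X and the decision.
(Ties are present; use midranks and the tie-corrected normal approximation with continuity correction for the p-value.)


Step 1: Combine and sort all 12 observations; assign midranks.
sorted (value, group): (5,X), (5,Y), (6,X), (13,X), (15,X), (21,Y), (23,Y), (25,X), (25,Y), (26,X), (26,Y), (29,Y)
ranks: 5->1.5, 5->1.5, 6->3, 13->4, 15->5, 21->6, 23->7, 25->8.5, 25->8.5, 26->10.5, 26->10.5, 29->12
Step 2: Rank sum for X: R1 = 1.5 + 3 + 4 + 5 + 8.5 + 10.5 = 32.5.
Step 3: U_X = R1 - n1(n1+1)/2 = 32.5 - 6*7/2 = 32.5 - 21 = 11.5.
       U_Y = n1*n2 - U_X = 36 - 11.5 = 24.5.
Step 4: Ties are present, so use the tie-corrected normal approximation (with continuity correction) for the p-value.
Step 5: p-value = 0.334120; compare to alpha = 0.05. fail to reject H0.

U_X = 11.5, p = 0.334120, fail to reject H0 at alpha = 0.05.


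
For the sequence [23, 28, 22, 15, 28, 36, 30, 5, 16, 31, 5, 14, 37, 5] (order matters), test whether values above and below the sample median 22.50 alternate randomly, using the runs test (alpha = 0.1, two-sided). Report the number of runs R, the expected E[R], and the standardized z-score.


Step 1: Compute median = 22.50; label A = above, B = below.
Labels in order: AABBAAABBABBAB  (n_A = 7, n_B = 7)
Step 2: Count runs R = 8.
Step 3: Under H0 (random ordering), E[R] = 2*n_A*n_B/(n_A+n_B) + 1 = 2*7*7/14 + 1 = 8.0000.
        Var[R] = 2*n_A*n_B*(2*n_A*n_B - n_A - n_B) / ((n_A+n_B)^2 * (n_A+n_B-1)) = 8232/2548 = 3.2308.
        SD[R] = 1.7974.
Step 4: R = E[R], so z = 0 with no continuity correction.
Step 5: Two-sided p-value via normal approximation = 2*(1 - Phi(|z|)) = 1.000000.
Step 6: alpha = 0.1. fail to reject H0.

R = 8, z = 0.0000, p = 1.000000, fail to reject H0.


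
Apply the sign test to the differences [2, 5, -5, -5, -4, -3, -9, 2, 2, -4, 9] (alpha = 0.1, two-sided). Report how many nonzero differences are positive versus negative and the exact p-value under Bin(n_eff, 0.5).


Step 1: Discard zero differences. Original n = 11; n_eff = number of nonzero differences = 11.
Nonzero differences (with sign): +2, +5, -5, -5, -4, -3, -9, +2, +2, -4, +9
Step 2: Count signs: positive = 5, negative = 6.
Step 3: Under H0: P(positive) = 0.5, so the number of positives S ~ Bin(11, 0.5).
Step 4: Two-sided exact p-value = sum of Bin(11,0.5) probabilities at or below the observed probability = 1.000000.
Step 5: alpha = 0.1. fail to reject H0.

n_eff = 11, pos = 5, neg = 6, p = 1.000000, fail to reject H0.


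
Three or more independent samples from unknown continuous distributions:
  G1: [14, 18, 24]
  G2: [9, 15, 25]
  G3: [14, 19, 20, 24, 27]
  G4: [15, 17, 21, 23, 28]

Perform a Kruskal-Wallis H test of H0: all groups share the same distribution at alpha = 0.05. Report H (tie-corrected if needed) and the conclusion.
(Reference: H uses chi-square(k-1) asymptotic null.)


Step 1: Combine all N = 16 observations and assign midranks.
sorted (value, group, rank): (9,G2,1), (14,G1,2.5), (14,G3,2.5), (15,G2,4.5), (15,G4,4.5), (17,G4,6), (18,G1,7), (19,G3,8), (20,G3,9), (21,G4,10), (23,G4,11), (24,G1,12.5), (24,G3,12.5), (25,G2,14), (27,G3,15), (28,G4,16)
Step 2: Sum ranks within each group.
R_1 = 22 (n_1 = 3)
R_2 = 19.5 (n_2 = 3)
R_3 = 47 (n_3 = 5)
R_4 = 47.5 (n_4 = 5)
Step 3: H = 12/(N(N+1)) * sum(R_i^2/n_i) - 3(N+1)
     = 12/(16*17) * (22^2/3 + 19.5^2/3 + 47^2/5 + 47.5^2/5) - 3*17
     = 0.044118 * 1181.13 - 51
     = 1.108824.
Step 4: Ties present; correction factor C = 1 - 18/(16^3 - 16) = 0.995588. Corrected H = 1.108824 / 0.995588 = 1.113737.
Step 5: Under H0, H ~ chi^2(3); p-value = 0.773759.
Step 6: alpha = 0.05. fail to reject H0.

H = 1.1137, df = 3, p = 0.773759, fail to reject H0.


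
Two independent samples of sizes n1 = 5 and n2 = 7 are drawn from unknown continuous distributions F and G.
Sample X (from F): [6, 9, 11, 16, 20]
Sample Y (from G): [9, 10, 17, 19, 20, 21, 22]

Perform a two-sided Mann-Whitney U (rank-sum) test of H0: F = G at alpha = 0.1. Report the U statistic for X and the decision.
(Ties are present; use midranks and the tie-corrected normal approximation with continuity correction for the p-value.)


Step 1: Combine and sort all 12 observations; assign midranks.
sorted (value, group): (6,X), (9,X), (9,Y), (10,Y), (11,X), (16,X), (17,Y), (19,Y), (20,X), (20,Y), (21,Y), (22,Y)
ranks: 6->1, 9->2.5, 9->2.5, 10->4, 11->5, 16->6, 17->7, 19->8, 20->9.5, 20->9.5, 21->11, 22->12
Step 2: Rank sum for X: R1 = 1 + 2.5 + 5 + 6 + 9.5 = 24.
Step 3: U_X = R1 - n1(n1+1)/2 = 24 - 5*6/2 = 24 - 15 = 9.
       U_Y = n1*n2 - U_X = 35 - 9 = 26.
Step 4: Ties are present, so use the tie-corrected normal approximation (with continuity correction) for the p-value.
Step 5: p-value = 0.192314; compare to alpha = 0.1. fail to reject H0.

U_X = 9, p = 0.192314, fail to reject H0 at alpha = 0.1.


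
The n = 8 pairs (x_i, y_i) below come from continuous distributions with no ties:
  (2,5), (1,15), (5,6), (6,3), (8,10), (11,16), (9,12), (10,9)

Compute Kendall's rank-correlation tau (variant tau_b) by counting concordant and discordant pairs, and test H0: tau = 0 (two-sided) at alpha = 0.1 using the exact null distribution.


Step 1: Enumerate the 28 unordered pairs (i,j) with i<j and classify each by sign(x_j-x_i) * sign(y_j-y_i).
  (1,2):dx=-1,dy=+10->D; (1,3):dx=+3,dy=+1->C; (1,4):dx=+4,dy=-2->D; (1,5):dx=+6,dy=+5->C
  (1,6):dx=+9,dy=+11->C; (1,7):dx=+7,dy=+7->C; (1,8):dx=+8,dy=+4->C; (2,3):dx=+4,dy=-9->D
  (2,4):dx=+5,dy=-12->D; (2,5):dx=+7,dy=-5->D; (2,6):dx=+10,dy=+1->C; (2,7):dx=+8,dy=-3->D
  (2,8):dx=+9,dy=-6->D; (3,4):dx=+1,dy=-3->D; (3,5):dx=+3,dy=+4->C; (3,6):dx=+6,dy=+10->C
  (3,7):dx=+4,dy=+6->C; (3,8):dx=+5,dy=+3->C; (4,5):dx=+2,dy=+7->C; (4,6):dx=+5,dy=+13->C
  (4,7):dx=+3,dy=+9->C; (4,8):dx=+4,dy=+6->C; (5,6):dx=+3,dy=+6->C; (5,7):dx=+1,dy=+2->C
  (5,8):dx=+2,dy=-1->D; (6,7):dx=-2,dy=-4->C; (6,8):dx=-1,dy=-7->C; (7,8):dx=+1,dy=-3->D
Step 2: C = 18, D = 10, total pairs = 28.
Step 3: tau = (C - D)/(n(n-1)/2) = (18 - 10)/28 = 0.285714.
Step 4: Exact two-sided p-value (enumerate n! = 40320 permutations of y under H0): p = 0.398760.
Step 5: alpha = 0.1. fail to reject H0.

tau_b = 0.2857 (C=18, D=10), p = 0.398760, fail to reject H0.


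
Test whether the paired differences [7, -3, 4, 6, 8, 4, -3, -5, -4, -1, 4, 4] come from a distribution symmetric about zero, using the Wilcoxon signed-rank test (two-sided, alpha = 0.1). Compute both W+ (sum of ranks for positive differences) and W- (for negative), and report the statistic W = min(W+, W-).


Step 1: Drop any zero differences (none here) and take |d_i|.
|d| = [7, 3, 4, 6, 8, 4, 3, 5, 4, 1, 4, 4]
Step 2: Midrank |d_i| (ties get averaged ranks).
ranks: |7|->11, |3|->2.5, |4|->6, |6|->10, |8|->12, |4|->6, |3|->2.5, |5|->9, |4|->6, |1|->1, |4|->6, |4|->6
Step 3: Attach original signs; sum ranks with positive sign and with negative sign.
W+ = 11 + 6 + 10 + 12 + 6 + 6 + 6 = 57
W- = 2.5 + 2.5 + 9 + 6 + 1 = 21
(Check: W+ + W- = 78 should equal n(n+1)/2 = 78.)
Step 4: Test statistic W = min(W+, W-) = 21.
Step 5: Ties in |d|, so use the tie-corrected normal approximation.
        E[W] = n(n+1)/4 = 12*13/4 = 39.
        Tie groups: |d|=3 (t=2), |d|=4 (t=5); sum(t^3 - t) = 126.
        Var[W] = n(n+1)(2n+1)/24 - sum(t^3-t)/48 = 3900/24 - 126/48 = 159.875.
        z = (W - E[W]) / sqrt(Var[W]) = (21 - 39) / 12.6442 = -1.4236.
        Two-sided p = 2*Phi(z) = 0.154568.
Step 6: alpha = 0.1. fail to reject H0.

W+ = 57, W- = 21, W = min = 21, p = 0.154568, fail to reject H0.


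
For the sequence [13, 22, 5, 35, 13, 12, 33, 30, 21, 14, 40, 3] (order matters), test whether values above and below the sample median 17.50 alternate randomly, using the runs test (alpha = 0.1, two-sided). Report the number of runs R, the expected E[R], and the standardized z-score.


Step 1: Compute median = 17.50; label A = above, B = below.
Labels in order: BABABBAAABAB  (n_A = 6, n_B = 6)
Step 2: Count runs R = 9.
Step 3: Under H0 (random ordering), E[R] = 2*n_A*n_B/(n_A+n_B) + 1 = 2*6*6/12 + 1 = 7.0000.
        Var[R] = 2*n_A*n_B*(2*n_A*n_B - n_A - n_B) / ((n_A+n_B)^2 * (n_A+n_B-1)) = 4320/1584 = 2.7273.
        SD[R] = 1.6514.
Step 4: Continuity-corrected z = (R - 0.5 - E[R]) / SD[R] = (9 - 0.5 - 7.0000) / 1.6514 = 0.9083.
Step 5: Two-sided p-value via normal approximation = 2*(1 - Phi(|z|)) = 0.363722.
Step 6: alpha = 0.1. fail to reject H0.

R = 9, z = 0.9083, p = 0.363722, fail to reject H0.


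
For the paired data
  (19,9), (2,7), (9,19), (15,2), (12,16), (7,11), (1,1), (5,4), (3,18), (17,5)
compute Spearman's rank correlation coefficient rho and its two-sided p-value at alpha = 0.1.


Step 1: Rank x and y separately (midranks; no ties here).
rank(x): 19->10, 2->2, 9->6, 15->8, 12->7, 7->5, 1->1, 5->4, 3->3, 17->9
rank(y): 9->6, 7->5, 19->10, 2->2, 16->8, 11->7, 1->1, 4->3, 18->9, 5->4
Step 2: d_i = R_x(i) - R_y(i); compute d_i^2.
  (10-6)^2=16, (2-5)^2=9, (6-10)^2=16, (8-2)^2=36, (7-8)^2=1, (5-7)^2=4, (1-1)^2=0, (4-3)^2=1, (3-9)^2=36, (9-4)^2=25
sum(d^2) = 144.
Step 3: rho = 1 - 6*144 / (10*(10^2 - 1)) = 1 - 864/990 = 0.127273.
Step 4: Under H0, t = rho * sqrt((n-2)/(1-rho^2)) = 0.3629 ~ t(8).
Step 5: Two-sided p-value from the t-distribution with 8 df = 0.726057.
Step 6: alpha = 0.1. fail to reject H0.

rho = 0.1273, p = 0.726057, fail to reject H0 at alpha = 0.1.


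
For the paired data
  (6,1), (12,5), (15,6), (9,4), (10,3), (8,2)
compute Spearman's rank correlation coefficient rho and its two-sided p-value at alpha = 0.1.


Step 1: Rank x and y separately (midranks; no ties here).
rank(x): 6->1, 12->5, 15->6, 9->3, 10->4, 8->2
rank(y): 1->1, 5->5, 6->6, 4->4, 3->3, 2->2
Step 2: d_i = R_x(i) - R_y(i); compute d_i^2.
  (1-1)^2=0, (5-5)^2=0, (6-6)^2=0, (3-4)^2=1, (4-3)^2=1, (2-2)^2=0
sum(d^2) = 2.
Step 3: rho = 1 - 6*2 / (6*(6^2 - 1)) = 1 - 12/210 = 0.942857.
Step 4: Under H0, t = rho * sqrt((n-2)/(1-rho^2)) = 5.6595 ~ t(4).
Step 5: Two-sided p-value from the t-distribution with 4 df = 0.004805.
Step 6: alpha = 0.1. reject H0.

rho = 0.9429, p = 0.004805, reject H0 at alpha = 0.1.


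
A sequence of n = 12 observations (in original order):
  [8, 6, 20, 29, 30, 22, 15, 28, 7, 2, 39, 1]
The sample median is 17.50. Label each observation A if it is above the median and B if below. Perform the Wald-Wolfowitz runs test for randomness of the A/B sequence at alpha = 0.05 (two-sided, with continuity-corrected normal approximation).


Step 1: Compute median = 17.50; label A = above, B = below.
Labels in order: BBAAAABABBAB  (n_A = 6, n_B = 6)
Step 2: Count runs R = 7.
Step 3: Under H0 (random ordering), E[R] = 2*n_A*n_B/(n_A+n_B) + 1 = 2*6*6/12 + 1 = 7.0000.
        Var[R] = 2*n_A*n_B*(2*n_A*n_B - n_A - n_B) / ((n_A+n_B)^2 * (n_A+n_B-1)) = 4320/1584 = 2.7273.
        SD[R] = 1.6514.
Step 4: R = E[R], so z = 0 with no continuity correction.
Step 5: Two-sided p-value via normal approximation = 2*(1 - Phi(|z|)) = 1.000000.
Step 6: alpha = 0.05. fail to reject H0.

R = 7, z = 0.0000, p = 1.000000, fail to reject H0.


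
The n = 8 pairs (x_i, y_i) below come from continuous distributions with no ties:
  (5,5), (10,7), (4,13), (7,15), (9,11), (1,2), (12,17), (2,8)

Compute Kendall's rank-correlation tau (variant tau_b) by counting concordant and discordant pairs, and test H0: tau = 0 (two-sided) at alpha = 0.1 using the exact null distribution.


Step 1: Enumerate the 28 unordered pairs (i,j) with i<j and classify each by sign(x_j-x_i) * sign(y_j-y_i).
  (1,2):dx=+5,dy=+2->C; (1,3):dx=-1,dy=+8->D; (1,4):dx=+2,dy=+10->C; (1,5):dx=+4,dy=+6->C
  (1,6):dx=-4,dy=-3->C; (1,7):dx=+7,dy=+12->C; (1,8):dx=-3,dy=+3->D; (2,3):dx=-6,dy=+6->D
  (2,4):dx=-3,dy=+8->D; (2,5):dx=-1,dy=+4->D; (2,6):dx=-9,dy=-5->C; (2,7):dx=+2,dy=+10->C
  (2,8):dx=-8,dy=+1->D; (3,4):dx=+3,dy=+2->C; (3,5):dx=+5,dy=-2->D; (3,6):dx=-3,dy=-11->C
  (3,7):dx=+8,dy=+4->C; (3,8):dx=-2,dy=-5->C; (4,5):dx=+2,dy=-4->D; (4,6):dx=-6,dy=-13->C
  (4,7):dx=+5,dy=+2->C; (4,8):dx=-5,dy=-7->C; (5,6):dx=-8,dy=-9->C; (5,7):dx=+3,dy=+6->C
  (5,8):dx=-7,dy=-3->C; (6,7):dx=+11,dy=+15->C; (6,8):dx=+1,dy=+6->C; (7,8):dx=-10,dy=-9->C
Step 2: C = 20, D = 8, total pairs = 28.
Step 3: tau = (C - D)/(n(n-1)/2) = (20 - 8)/28 = 0.428571.
Step 4: Exact two-sided p-value (enumerate n! = 40320 permutations of y under H0): p = 0.178869.
Step 5: alpha = 0.1. fail to reject H0.

tau_b = 0.4286 (C=20, D=8), p = 0.178869, fail to reject H0.


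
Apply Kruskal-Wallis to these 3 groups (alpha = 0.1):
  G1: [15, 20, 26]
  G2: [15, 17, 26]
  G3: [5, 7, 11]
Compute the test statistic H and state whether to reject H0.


Step 1: Combine all N = 9 observations and assign midranks.
sorted (value, group, rank): (5,G3,1), (7,G3,2), (11,G3,3), (15,G1,4.5), (15,G2,4.5), (17,G2,6), (20,G1,7), (26,G1,8.5), (26,G2,8.5)
Step 2: Sum ranks within each group.
R_1 = 20 (n_1 = 3)
R_2 = 19 (n_2 = 3)
R_3 = 6 (n_3 = 3)
Step 3: H = 12/(N(N+1)) * sum(R_i^2/n_i) - 3(N+1)
     = 12/(9*10) * (20^2/3 + 19^2/3 + 6^2/3) - 3*10
     = 0.133333 * 265.667 - 30
     = 5.422222.
Step 4: Ties present; correction factor C = 1 - 12/(9^3 - 9) = 0.983333. Corrected H = 5.422222 / 0.983333 = 5.514124.
Step 5: Under H0, H ~ chi^2(2); p-value = 0.063478.
Step 6: alpha = 0.1. reject H0.

H = 5.5141, df = 2, p = 0.063478, reject H0.


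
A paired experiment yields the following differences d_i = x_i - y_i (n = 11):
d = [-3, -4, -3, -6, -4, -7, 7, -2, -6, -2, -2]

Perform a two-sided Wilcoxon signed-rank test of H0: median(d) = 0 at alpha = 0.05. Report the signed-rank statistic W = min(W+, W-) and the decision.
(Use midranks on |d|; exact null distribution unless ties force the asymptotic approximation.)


Step 1: Drop any zero differences (none here) and take |d_i|.
|d| = [3, 4, 3, 6, 4, 7, 7, 2, 6, 2, 2]
Step 2: Midrank |d_i| (ties get averaged ranks).
ranks: |3|->4.5, |4|->6.5, |3|->4.5, |6|->8.5, |4|->6.5, |7|->10.5, |7|->10.5, |2|->2, |6|->8.5, |2|->2, |2|->2
Step 3: Attach original signs; sum ranks with positive sign and with negative sign.
W+ = 10.5 = 10.5
W- = 4.5 + 6.5 + 4.5 + 8.5 + 6.5 + 10.5 + 2 + 8.5 + 2 + 2 = 55.5
(Check: W+ + W- = 66 should equal n(n+1)/2 = 66.)
Step 4: Test statistic W = min(W+, W-) = 10.5.
Step 5: Ties in |d|, so use the tie-corrected normal approximation.
        E[W] = n(n+1)/4 = 11*12/4 = 33.
        Tie groups: |d|=2 (t=3), |d|=3 (t=2), |d|=4 (t=2), |d|=6 (t=2), |d|=7 (t=2); sum(t^3 - t) = 48.
        Var[W] = n(n+1)(2n+1)/24 - sum(t^3-t)/48 = 3036/24 - 48/48 = 125.5.
        z = (W - E[W]) / sqrt(Var[W]) = (10.5 - 33) / 11.2027 = -2.0084.
        Two-sided p = 2*Phi(z) = 0.044596.
Step 6: alpha = 0.05. reject H0.

W+ = 10.5, W- = 55.5, W = min = 10.5, p = 0.044596, reject H0.


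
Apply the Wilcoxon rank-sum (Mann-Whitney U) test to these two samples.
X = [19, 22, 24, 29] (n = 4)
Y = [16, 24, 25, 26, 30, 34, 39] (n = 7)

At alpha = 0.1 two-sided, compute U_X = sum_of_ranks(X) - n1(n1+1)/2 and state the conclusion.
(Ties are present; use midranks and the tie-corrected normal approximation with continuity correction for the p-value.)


Step 1: Combine and sort all 11 observations; assign midranks.
sorted (value, group): (16,Y), (19,X), (22,X), (24,X), (24,Y), (25,Y), (26,Y), (29,X), (30,Y), (34,Y), (39,Y)
ranks: 16->1, 19->2, 22->3, 24->4.5, 24->4.5, 25->6, 26->7, 29->8, 30->9, 34->10, 39->11
Step 2: Rank sum for X: R1 = 2 + 3 + 4.5 + 8 = 17.5.
Step 3: U_X = R1 - n1(n1+1)/2 = 17.5 - 4*5/2 = 17.5 - 10 = 7.5.
       U_Y = n1*n2 - U_X = 28 - 7.5 = 20.5.
Step 4: Ties are present, so use the tie-corrected normal approximation (with continuity correction) for the p-value.
Step 5: p-value = 0.255756; compare to alpha = 0.1. fail to reject H0.

U_X = 7.5, p = 0.255756, fail to reject H0 at alpha = 0.1.


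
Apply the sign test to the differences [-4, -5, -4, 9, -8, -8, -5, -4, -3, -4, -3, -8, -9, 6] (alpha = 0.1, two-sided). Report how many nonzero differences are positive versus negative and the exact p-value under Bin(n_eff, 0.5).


Step 1: Discard zero differences. Original n = 14; n_eff = number of nonzero differences = 14.
Nonzero differences (with sign): -4, -5, -4, +9, -8, -8, -5, -4, -3, -4, -3, -8, -9, +6
Step 2: Count signs: positive = 2, negative = 12.
Step 3: Under H0: P(positive) = 0.5, so the number of positives S ~ Bin(14, 0.5).
Step 4: Two-sided exact p-value = sum of Bin(14,0.5) probabilities at or below the observed probability = 0.012939.
Step 5: alpha = 0.1. reject H0.

n_eff = 14, pos = 2, neg = 12, p = 0.012939, reject H0.


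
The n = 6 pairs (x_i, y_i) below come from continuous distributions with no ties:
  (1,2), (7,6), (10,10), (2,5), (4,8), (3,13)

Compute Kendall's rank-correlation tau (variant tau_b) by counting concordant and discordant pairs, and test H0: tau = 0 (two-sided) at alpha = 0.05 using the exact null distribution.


Step 1: Enumerate the 15 unordered pairs (i,j) with i<j and classify each by sign(x_j-x_i) * sign(y_j-y_i).
  (1,2):dx=+6,dy=+4->C; (1,3):dx=+9,dy=+8->C; (1,4):dx=+1,dy=+3->C; (1,5):dx=+3,dy=+6->C
  (1,6):dx=+2,dy=+11->C; (2,3):dx=+3,dy=+4->C; (2,4):dx=-5,dy=-1->C; (2,5):dx=-3,dy=+2->D
  (2,6):dx=-4,dy=+7->D; (3,4):dx=-8,dy=-5->C; (3,5):dx=-6,dy=-2->C; (3,6):dx=-7,dy=+3->D
  (4,5):dx=+2,dy=+3->C; (4,6):dx=+1,dy=+8->C; (5,6):dx=-1,dy=+5->D
Step 2: C = 11, D = 4, total pairs = 15.
Step 3: tau = (C - D)/(n(n-1)/2) = (11 - 4)/15 = 0.466667.
Step 4: Exact two-sided p-value (enumerate n! = 720 permutations of y under H0): p = 0.272222.
Step 5: alpha = 0.05. fail to reject H0.

tau_b = 0.4667 (C=11, D=4), p = 0.272222, fail to reject H0.


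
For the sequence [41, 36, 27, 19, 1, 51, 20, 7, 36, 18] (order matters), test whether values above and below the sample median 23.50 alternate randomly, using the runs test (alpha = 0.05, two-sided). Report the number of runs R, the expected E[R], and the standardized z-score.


Step 1: Compute median = 23.50; label A = above, B = below.
Labels in order: AAABBABBAB  (n_A = 5, n_B = 5)
Step 2: Count runs R = 6.
Step 3: Under H0 (random ordering), E[R] = 2*n_A*n_B/(n_A+n_B) + 1 = 2*5*5/10 + 1 = 6.0000.
        Var[R] = 2*n_A*n_B*(2*n_A*n_B - n_A - n_B) / ((n_A+n_B)^2 * (n_A+n_B-1)) = 2000/900 = 2.2222.
        SD[R] = 1.4907.
Step 4: R = E[R], so z = 0 with no continuity correction.
Step 5: Two-sided p-value via normal approximation = 2*(1 - Phi(|z|)) = 1.000000.
Step 6: alpha = 0.05. fail to reject H0.

R = 6, z = 0.0000, p = 1.000000, fail to reject H0.


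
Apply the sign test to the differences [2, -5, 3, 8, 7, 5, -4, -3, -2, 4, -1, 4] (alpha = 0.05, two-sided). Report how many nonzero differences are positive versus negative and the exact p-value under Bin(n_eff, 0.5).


Step 1: Discard zero differences. Original n = 12; n_eff = number of nonzero differences = 12.
Nonzero differences (with sign): +2, -5, +3, +8, +7, +5, -4, -3, -2, +4, -1, +4
Step 2: Count signs: positive = 7, negative = 5.
Step 3: Under H0: P(positive) = 0.5, so the number of positives S ~ Bin(12, 0.5).
Step 4: Two-sided exact p-value = sum of Bin(12,0.5) probabilities at or below the observed probability = 0.774414.
Step 5: alpha = 0.05. fail to reject H0.

n_eff = 12, pos = 7, neg = 5, p = 0.774414, fail to reject H0.


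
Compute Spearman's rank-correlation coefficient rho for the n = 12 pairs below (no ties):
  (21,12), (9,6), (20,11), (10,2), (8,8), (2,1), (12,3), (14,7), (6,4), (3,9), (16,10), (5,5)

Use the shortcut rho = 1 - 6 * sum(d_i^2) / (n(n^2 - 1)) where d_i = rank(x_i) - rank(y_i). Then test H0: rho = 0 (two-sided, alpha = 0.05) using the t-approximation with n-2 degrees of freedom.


Step 1: Rank x and y separately (midranks; no ties here).
rank(x): 21->12, 9->6, 20->11, 10->7, 8->5, 2->1, 12->8, 14->9, 6->4, 3->2, 16->10, 5->3
rank(y): 12->12, 6->6, 11->11, 2->2, 8->8, 1->1, 3->3, 7->7, 4->4, 9->9, 10->10, 5->5
Step 2: d_i = R_x(i) - R_y(i); compute d_i^2.
  (12-12)^2=0, (6-6)^2=0, (11-11)^2=0, (7-2)^2=25, (5-8)^2=9, (1-1)^2=0, (8-3)^2=25, (9-7)^2=4, (4-4)^2=0, (2-9)^2=49, (10-10)^2=0, (3-5)^2=4
sum(d^2) = 116.
Step 3: rho = 1 - 6*116 / (12*(12^2 - 1)) = 1 - 696/1716 = 0.594406.
Step 4: Under H0, t = rho * sqrt((n-2)/(1-rho^2)) = 2.3374 ~ t(10).
Step 5: Two-sided p-value from the t-distribution with 10 df = 0.041521.
Step 6: alpha = 0.05. reject H0.

rho = 0.5944, p = 0.041521, reject H0 at alpha = 0.05.


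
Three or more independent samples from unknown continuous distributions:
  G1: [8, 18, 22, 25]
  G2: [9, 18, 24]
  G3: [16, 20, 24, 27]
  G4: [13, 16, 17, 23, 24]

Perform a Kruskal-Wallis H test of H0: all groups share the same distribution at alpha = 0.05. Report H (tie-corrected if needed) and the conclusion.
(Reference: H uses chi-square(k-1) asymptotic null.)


Step 1: Combine all N = 16 observations and assign midranks.
sorted (value, group, rank): (8,G1,1), (9,G2,2), (13,G4,3), (16,G3,4.5), (16,G4,4.5), (17,G4,6), (18,G1,7.5), (18,G2,7.5), (20,G3,9), (22,G1,10), (23,G4,11), (24,G2,13), (24,G3,13), (24,G4,13), (25,G1,15), (27,G3,16)
Step 2: Sum ranks within each group.
R_1 = 33.5 (n_1 = 4)
R_2 = 22.5 (n_2 = 3)
R_3 = 42.5 (n_3 = 4)
R_4 = 37.5 (n_4 = 5)
Step 3: H = 12/(N(N+1)) * sum(R_i^2/n_i) - 3(N+1)
     = 12/(16*17) * (33.5^2/4 + 22.5^2/3 + 42.5^2/4 + 37.5^2/5) - 3*17
     = 0.044118 * 1182.12 - 51
     = 1.152574.
Step 4: Ties present; correction factor C = 1 - 36/(16^3 - 16) = 0.991176. Corrected H = 1.152574 / 0.991176 = 1.162834.
Step 5: Under H0, H ~ chi^2(3); p-value = 0.761931.
Step 6: alpha = 0.05. fail to reject H0.

H = 1.1628, df = 3, p = 0.761931, fail to reject H0.


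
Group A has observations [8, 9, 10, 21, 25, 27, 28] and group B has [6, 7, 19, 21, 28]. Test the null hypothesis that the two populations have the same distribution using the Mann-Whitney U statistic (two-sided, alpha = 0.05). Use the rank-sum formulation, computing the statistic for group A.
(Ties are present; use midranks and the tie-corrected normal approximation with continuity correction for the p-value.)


Step 1: Combine and sort all 12 observations; assign midranks.
sorted (value, group): (6,Y), (7,Y), (8,X), (9,X), (10,X), (19,Y), (21,X), (21,Y), (25,X), (27,X), (28,X), (28,Y)
ranks: 6->1, 7->2, 8->3, 9->4, 10->5, 19->6, 21->7.5, 21->7.5, 25->9, 27->10, 28->11.5, 28->11.5
Step 2: Rank sum for X: R1 = 3 + 4 + 5 + 7.5 + 9 + 10 + 11.5 = 50.
Step 3: U_X = R1 - n1(n1+1)/2 = 50 - 7*8/2 = 50 - 28 = 22.
       U_Y = n1*n2 - U_X = 35 - 22 = 13.
Step 4: Ties are present, so use the tie-corrected normal approximation (with continuity correction) for the p-value.
Step 5: p-value = 0.514478; compare to alpha = 0.05. fail to reject H0.

U_X = 22, p = 0.514478, fail to reject H0 at alpha = 0.05.


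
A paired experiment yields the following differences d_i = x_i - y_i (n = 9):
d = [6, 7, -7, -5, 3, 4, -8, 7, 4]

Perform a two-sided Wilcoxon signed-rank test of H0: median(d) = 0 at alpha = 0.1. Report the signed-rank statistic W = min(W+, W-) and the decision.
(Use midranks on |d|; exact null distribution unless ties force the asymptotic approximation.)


Step 1: Drop any zero differences (none here) and take |d_i|.
|d| = [6, 7, 7, 5, 3, 4, 8, 7, 4]
Step 2: Midrank |d_i| (ties get averaged ranks).
ranks: |6|->5, |7|->7, |7|->7, |5|->4, |3|->1, |4|->2.5, |8|->9, |7|->7, |4|->2.5
Step 3: Attach original signs; sum ranks with positive sign and with negative sign.
W+ = 5 + 7 + 1 + 2.5 + 7 + 2.5 = 25
W- = 7 + 4 + 9 = 20
(Check: W+ + W- = 45 should equal n(n+1)/2 = 45.)
Step 4: Test statistic W = min(W+, W-) = 20.
Step 5: Ties in |d|, so use the tie-corrected normal approximation.
        E[W] = n(n+1)/4 = 9*10/4 = 22.5.
        Tie groups: |d|=4 (t=2), |d|=7 (t=3); sum(t^3 - t) = 30.
        Var[W] = n(n+1)(2n+1)/24 - sum(t^3-t)/48 = 1710/24 - 30/48 = 70.625.
        z = (W - E[W]) / sqrt(Var[W]) = (20 - 22.5) / 8.4039 = -0.2975.
        Two-sided p = 2*Phi(z) = 0.766099.
Step 6: alpha = 0.1. fail to reject H0.

W+ = 25, W- = 20, W = min = 20, p = 0.766099, fail to reject H0.


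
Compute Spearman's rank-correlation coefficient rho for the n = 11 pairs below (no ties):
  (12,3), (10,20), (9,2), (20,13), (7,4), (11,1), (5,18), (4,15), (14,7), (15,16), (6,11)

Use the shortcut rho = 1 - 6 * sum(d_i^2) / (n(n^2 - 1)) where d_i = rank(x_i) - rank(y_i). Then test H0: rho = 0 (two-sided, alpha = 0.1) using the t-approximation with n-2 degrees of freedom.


Step 1: Rank x and y separately (midranks; no ties here).
rank(x): 12->8, 10->6, 9->5, 20->11, 7->4, 11->7, 5->2, 4->1, 14->9, 15->10, 6->3
rank(y): 3->3, 20->11, 2->2, 13->7, 4->4, 1->1, 18->10, 15->8, 7->5, 16->9, 11->6
Step 2: d_i = R_x(i) - R_y(i); compute d_i^2.
  (8-3)^2=25, (6-11)^2=25, (5-2)^2=9, (11-7)^2=16, (4-4)^2=0, (7-1)^2=36, (2-10)^2=64, (1-8)^2=49, (9-5)^2=16, (10-9)^2=1, (3-6)^2=9
sum(d^2) = 250.
Step 3: rho = 1 - 6*250 / (11*(11^2 - 1)) = 1 - 1500/1320 = -0.136364.
Step 4: Under H0, t = rho * sqrt((n-2)/(1-rho^2)) = -0.4129 ~ t(9).
Step 5: Two-sided p-value from the t-distribution with 9 df = 0.689309.
Step 6: alpha = 0.1. fail to reject H0.

rho = -0.1364, p = 0.689309, fail to reject H0 at alpha = 0.1.
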